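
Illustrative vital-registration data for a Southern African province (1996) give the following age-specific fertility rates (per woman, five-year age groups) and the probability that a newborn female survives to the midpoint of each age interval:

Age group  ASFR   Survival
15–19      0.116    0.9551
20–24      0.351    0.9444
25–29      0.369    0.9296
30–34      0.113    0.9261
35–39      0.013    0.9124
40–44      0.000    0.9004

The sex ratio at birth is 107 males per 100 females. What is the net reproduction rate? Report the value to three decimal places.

2.178

Proportion female at birth = 100 / (100 + 107) = 0.48309.
Each age group contributes 5 × ASFR × survival:
  15–19: 5 × 0.116 × 0.9551 = 0.55396
  20–24: 5 × 0.351 × 0.9444 = 1.65742
  25–29: 5 × 0.369 × 0.9296 = 1.71511
  30–34: 5 × 0.113 × 0.9261 = 0.52325
  35–39: 5 × 0.013 × 0.9124 = 0.05931
  40–44: 5 × 0.000 × 0.9004 = 0.00000
Sum = 4.50905
NRR = 0.48309 × 4.50905 = 2.17828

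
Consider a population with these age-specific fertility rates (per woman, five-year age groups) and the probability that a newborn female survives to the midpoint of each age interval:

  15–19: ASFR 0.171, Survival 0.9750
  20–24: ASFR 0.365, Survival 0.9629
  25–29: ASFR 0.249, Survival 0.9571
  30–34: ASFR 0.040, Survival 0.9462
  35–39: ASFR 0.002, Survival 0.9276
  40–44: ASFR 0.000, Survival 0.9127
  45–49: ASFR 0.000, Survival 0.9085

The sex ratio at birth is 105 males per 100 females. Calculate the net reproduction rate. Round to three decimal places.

Proportion female at birth = 100 / (100 + 105) = 0.48780.
Per-age-group product (5 × ASFR × survival probability):
  15–19: 5 × 0.171 × 0.9750 = 0.83363
  20–24: 5 × 0.365 × 0.9629 = 1.75729
  25–29: 5 × 0.249 × 0.9571 = 1.19159
  30–34: 5 × 0.040 × 0.9462 = 0.18924
  35–39: 5 × 0.002 × 0.9276 = 0.00928
  40–44: 5 × 0.000 × 0.9127 = 0.00000
  45–49: 5 × 0.000 × 0.9085 = 0.00000
Sum = 3.98103
NRR = 0.48780 × 3.98103 = 1.94195
With NRR above 1 the population is above replacement fertility.

1.942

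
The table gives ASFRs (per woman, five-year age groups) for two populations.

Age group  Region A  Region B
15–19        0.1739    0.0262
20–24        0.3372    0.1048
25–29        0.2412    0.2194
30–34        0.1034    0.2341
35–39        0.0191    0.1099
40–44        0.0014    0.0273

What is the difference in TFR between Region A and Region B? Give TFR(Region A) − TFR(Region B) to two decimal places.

0.77

Region A:
  Sum of ASFRs = 0.1739 + 0.3372 + 0.2412 + 0.1034 + 0.0191 + 0.0014 = 0.8762
  TFR = 5 × 0.8762 = 4.381
Region B:
  Sum of ASFRs = 0.0262 + 0.1048 + 0.2194 + 0.2341 + 0.1099 + 0.0273 = 0.7217
  TFR = 5 × 0.7217 = 3.6085
Difference = 4.381 − 3.6085 = 0.7725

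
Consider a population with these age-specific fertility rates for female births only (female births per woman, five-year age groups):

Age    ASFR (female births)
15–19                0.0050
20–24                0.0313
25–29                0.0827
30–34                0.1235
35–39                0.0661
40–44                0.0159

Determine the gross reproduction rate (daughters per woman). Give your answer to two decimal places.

1.62

Sum of female ASFRs = 0.0050 + 0.0313 + 0.0827 + 0.1235 + 0.0661 + 0.0159 = 0.3245
GRR = 5 × 0.3245 = 1.6225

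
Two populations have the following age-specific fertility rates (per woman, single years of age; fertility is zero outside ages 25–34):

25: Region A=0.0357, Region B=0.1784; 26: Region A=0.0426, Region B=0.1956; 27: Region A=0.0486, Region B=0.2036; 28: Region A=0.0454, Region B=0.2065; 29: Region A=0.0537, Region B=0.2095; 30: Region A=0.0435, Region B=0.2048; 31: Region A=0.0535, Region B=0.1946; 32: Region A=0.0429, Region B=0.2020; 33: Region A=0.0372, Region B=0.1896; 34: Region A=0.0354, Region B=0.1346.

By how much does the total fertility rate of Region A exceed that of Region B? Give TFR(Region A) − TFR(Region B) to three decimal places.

Region A:
  Sum of ASFRs = 0.0357 + 0.0426 + 0.0486 + 0.0454 + 0.0537 + 0.0435 + 0.0535 + 0.0429 + 0.0372 + 0.0354 = 0.4385
  TFR = 0.4385
Region B:
  Sum of ASFRs = 0.1784 + 0.1956 + 0.2036 + 0.2065 + 0.2095 + 0.2048 + 0.1946 + 0.2020 + 0.1896 + 0.1346 = 1.9192
  TFR = 1.9192
Difference = 0.4385 − 1.9192 = -1.4807

-1.481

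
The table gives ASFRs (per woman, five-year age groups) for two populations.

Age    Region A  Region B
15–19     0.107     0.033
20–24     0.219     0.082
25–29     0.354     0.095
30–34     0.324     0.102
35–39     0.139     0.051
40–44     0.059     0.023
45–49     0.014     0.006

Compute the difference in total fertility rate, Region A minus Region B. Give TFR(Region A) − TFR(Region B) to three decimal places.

4.120

Region A:
  Sum of ASFRs = 0.107 + 0.219 + 0.354 + 0.324 + 0.139 + 0.059 + 0.014 = 1.216
  TFR = 5 × 1.216 = 6.08
Region B:
  Sum of ASFRs = 0.033 + 0.082 + 0.095 + 0.102 + 0.051 + 0.023 + 0.006 = 0.392
  TFR = 5 × 0.392 = 1.96
Difference = 6.08 − 1.96 = 4.12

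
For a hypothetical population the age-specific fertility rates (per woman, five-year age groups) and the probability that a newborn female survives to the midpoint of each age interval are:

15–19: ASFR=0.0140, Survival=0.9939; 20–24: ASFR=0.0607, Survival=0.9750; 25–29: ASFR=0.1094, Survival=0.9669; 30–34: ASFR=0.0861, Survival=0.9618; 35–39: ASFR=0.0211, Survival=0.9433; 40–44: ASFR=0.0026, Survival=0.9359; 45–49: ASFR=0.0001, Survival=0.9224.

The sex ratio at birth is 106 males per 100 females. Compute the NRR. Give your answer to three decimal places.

0.690

Proportion female at birth = 100 / (100 + 106) = 0.48544.
Weighting each age-specific rate by interval width and survival:
  15–19: 5 × 0.0140 × 0.9939 = 0.06957
  20–24: 5 × 0.0607 × 0.9750 = 0.29591
  25–29: 5 × 0.1094 × 0.9669 = 0.52889
  30–34: 5 × 0.0861 × 0.9618 = 0.41405
  35–39: 5 × 0.0211 × 0.9433 = 0.09952
  40–44: 5 × 0.0026 × 0.9359 = 0.01217
  45–49: 5 × 0.0001 × 0.9224 = 0.00046
Sum = 1.42057
NRR = 0.48544 × 1.42057 = 0.68960
An NRR under 1 implies long-run decline under these rates.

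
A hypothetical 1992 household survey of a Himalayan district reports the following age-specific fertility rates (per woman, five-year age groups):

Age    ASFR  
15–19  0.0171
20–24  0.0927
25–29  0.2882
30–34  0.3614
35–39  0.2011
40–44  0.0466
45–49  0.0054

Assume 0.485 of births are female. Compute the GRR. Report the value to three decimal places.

2.455

Proportion female at birth = 0.485.
Sum of ASFRs = 0.0171 + 0.0927 + 0.2882 + 0.3614 + 0.2011 + 0.0466 + 0.0054 = 1.0125
TFR = 5 × 1.0125 = 5.0625
GRR = 0.485 × 5.0625 = 2.45531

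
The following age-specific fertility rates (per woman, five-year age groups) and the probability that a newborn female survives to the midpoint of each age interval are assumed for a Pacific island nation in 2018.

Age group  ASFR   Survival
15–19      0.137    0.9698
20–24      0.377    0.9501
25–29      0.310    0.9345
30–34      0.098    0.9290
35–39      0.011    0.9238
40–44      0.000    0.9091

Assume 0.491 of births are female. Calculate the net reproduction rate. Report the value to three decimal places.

2.165

Proportion female at birth = 0.491.
Per-age-group product (5 × ASFR × survival probability):
  15–19: 5 × 0.137 × 0.9698 = 0.66431
  20–24: 5 × 0.377 × 0.9501 = 1.79094
  25–29: 5 × 0.310 × 0.9345 = 1.44848
  30–34: 5 × 0.098 × 0.9290 = 0.45521
  35–39: 5 × 0.011 × 0.9238 = 0.05081
  40–44: 5 × 0.000 × 0.9091 = 0.00000
Sum = 4.40975
NRR = 0.491 × 4.40975 = 2.16519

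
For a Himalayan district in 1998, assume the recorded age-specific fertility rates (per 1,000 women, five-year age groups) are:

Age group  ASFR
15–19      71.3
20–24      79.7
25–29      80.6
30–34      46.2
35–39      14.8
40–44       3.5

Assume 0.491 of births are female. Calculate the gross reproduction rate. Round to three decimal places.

0.727

Proportion female at birth = 0.491.
Sum of ASFRs = 71.3 + 79.7 + 80.6 + 46.2 + 14.8 + 3.5 = 296.1
TFR = 5 × 296.1 / 1000 = 1.4805
GRR = 0.491 × 1.4805 = 0.72693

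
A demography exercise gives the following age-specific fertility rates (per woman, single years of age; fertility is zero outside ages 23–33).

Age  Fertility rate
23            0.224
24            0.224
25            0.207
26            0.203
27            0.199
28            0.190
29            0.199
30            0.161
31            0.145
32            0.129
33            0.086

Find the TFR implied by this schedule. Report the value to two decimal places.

Sum of ASFRs = 0.224 + 0.224 + 0.207 + 0.203 + 0.199 + 0.190 + 0.199 + 0.161 + 0.145 + 0.129 + 0.086 = 1.967
TFR = 1.967

1.97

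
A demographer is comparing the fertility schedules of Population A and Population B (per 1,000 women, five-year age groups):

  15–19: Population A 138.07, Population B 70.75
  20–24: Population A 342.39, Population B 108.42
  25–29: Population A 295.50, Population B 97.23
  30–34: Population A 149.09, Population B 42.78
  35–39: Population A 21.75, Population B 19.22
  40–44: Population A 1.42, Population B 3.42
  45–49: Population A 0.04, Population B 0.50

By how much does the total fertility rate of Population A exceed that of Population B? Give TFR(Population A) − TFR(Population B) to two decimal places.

3.03

Population A:
  Sum of ASFRs = 138.07 + 342.39 + 295.50 + 149.09 + 21.75 + 1.42 + 0.04 = 948.26
  TFR = 5 × 948.26 / 1000 = 4.7413
Population B:
  Sum of ASFRs = 70.75 + 108.42 + 97.23 + 42.78 + 19.22 + 3.42 + 0.50 = 342.32
  TFR = 5 × 342.32 / 1000 = 1.7116
Difference = 4.7413 − 1.7116 = 3.0297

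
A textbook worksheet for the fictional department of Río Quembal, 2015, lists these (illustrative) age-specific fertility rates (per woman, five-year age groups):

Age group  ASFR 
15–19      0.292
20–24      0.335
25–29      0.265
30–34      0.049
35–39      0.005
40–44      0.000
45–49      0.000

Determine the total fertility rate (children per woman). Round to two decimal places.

Sum of ASFRs = 0.292 + 0.335 + 0.265 + 0.049 + 0.005 + 0.000 + 0.000 = 0.946
TFR = 5 × 0.946 = 4.73

4.73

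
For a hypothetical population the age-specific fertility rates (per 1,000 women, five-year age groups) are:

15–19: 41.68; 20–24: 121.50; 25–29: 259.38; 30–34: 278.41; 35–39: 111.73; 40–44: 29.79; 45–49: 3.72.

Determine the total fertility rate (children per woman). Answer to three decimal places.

4.231

Sum of ASFRs = 41.68 + 121.50 + 259.38 + 278.41 + 111.73 + 29.79 + 3.72 = 846.21
TFR = 5 × 846.21 / 1000 = 4.23105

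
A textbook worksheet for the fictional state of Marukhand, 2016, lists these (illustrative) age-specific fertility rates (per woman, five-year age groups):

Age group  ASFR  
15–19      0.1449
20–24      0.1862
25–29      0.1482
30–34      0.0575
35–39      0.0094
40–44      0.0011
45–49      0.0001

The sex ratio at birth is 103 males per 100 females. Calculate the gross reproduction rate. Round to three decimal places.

Proportion female at birth = 100 / (100 + 103) = 0.49261.
Sum of ASFRs = 0.1449 + 0.1862 + 0.1482 + 0.0575 + 0.0094 + 0.0011 + 0.0001 = 0.5474
TFR = 5 × 0.5474 = 2.737
GRR = 0.49261 × 2.737 = 1.34827

1.348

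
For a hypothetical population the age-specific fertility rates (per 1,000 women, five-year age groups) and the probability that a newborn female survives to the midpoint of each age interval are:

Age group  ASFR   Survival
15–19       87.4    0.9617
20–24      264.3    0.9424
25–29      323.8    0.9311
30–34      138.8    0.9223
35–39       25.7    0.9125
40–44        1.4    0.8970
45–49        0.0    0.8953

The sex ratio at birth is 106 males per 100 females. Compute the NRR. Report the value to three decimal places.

1.911

Proportion female at birth = 100 / (100 + 106) = 0.48544.
Weighting each age-specific rate by interval width and survival:
  15–19: 5 × 87.4/1000 × 0.9617 = 0.42026
  20–24: 5 × 264.3/1000 × 0.9424 = 1.24538
  25–29: 5 × 323.8/1000 × 0.9311 = 1.50745
  30–34: 5 × 138.8/1000 × 0.9223 = 0.64008
  35–39: 5 × 25.7/1000 × 0.9125 = 0.11726
  40–44: 5 × 1.4/1000 × 0.8970 = 0.00628
  45–49: 5 × 0.0/1000 × 0.8953 = 0.00000
Sum = 3.93671
NRR = 0.48544 × 3.93671 = 1.91104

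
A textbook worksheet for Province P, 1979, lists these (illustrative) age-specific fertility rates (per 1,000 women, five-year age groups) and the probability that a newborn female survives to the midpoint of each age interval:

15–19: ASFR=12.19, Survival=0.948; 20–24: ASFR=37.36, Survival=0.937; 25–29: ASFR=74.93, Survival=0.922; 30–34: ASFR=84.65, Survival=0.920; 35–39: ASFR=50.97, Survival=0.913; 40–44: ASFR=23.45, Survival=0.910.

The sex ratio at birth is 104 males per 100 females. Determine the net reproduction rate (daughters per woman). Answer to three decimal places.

Proportion female at birth = 100 / (100 + 104) = 0.49020.
Each age group contributes 5 × ASFR × survival:
  15–19: 5 × 12.19/1000 × 0.948 = 0.05778
  20–24: 5 × 37.36/1000 × 0.937 = 0.17503
  25–29: 5 × 74.93/1000 × 0.922 = 0.34543
  30–34: 5 × 84.65/1000 × 0.920 = 0.38939
  35–39: 5 × 50.97/1000 × 0.913 = 0.23268
  40–44: 5 × 23.45/1000 × 0.910 = 0.10670
Sum = 1.30701
NRR = 0.49020 × 1.30701 = 0.64070
NRR < 1, so the cohort does not fully replace itself.

0.641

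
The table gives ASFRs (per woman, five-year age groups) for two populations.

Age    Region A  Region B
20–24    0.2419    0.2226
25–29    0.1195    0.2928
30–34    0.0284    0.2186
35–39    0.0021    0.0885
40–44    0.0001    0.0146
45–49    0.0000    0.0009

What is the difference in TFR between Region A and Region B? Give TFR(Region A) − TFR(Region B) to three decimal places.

-2.230

Region A:
  Sum of ASFRs = 0.2419 + 0.1195 + 0.0284 + 0.0021 + 0.0001 + 0.0000 = 0.3920
  TFR = 5 × 0.3920 = 1.96
Region B:
  Sum of ASFRs = 0.2226 + 0.2928 + 0.2186 + 0.0885 + 0.0146 + 0.0009 = 0.8380
  TFR = 5 × 0.8380 = 4.19
Difference = 1.96 − 4.19 = -2.23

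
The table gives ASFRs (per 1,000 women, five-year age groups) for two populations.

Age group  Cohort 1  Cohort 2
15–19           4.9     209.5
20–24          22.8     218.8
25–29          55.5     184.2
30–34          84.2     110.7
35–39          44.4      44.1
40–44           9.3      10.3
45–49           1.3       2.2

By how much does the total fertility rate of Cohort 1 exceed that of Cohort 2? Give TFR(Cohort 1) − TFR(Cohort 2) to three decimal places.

Cohort 1:
  Sum of ASFRs = 4.9 + 22.8 + 55.5 + 84.2 + 44.4 + 9.3 + 1.3 = 222.4
  TFR = 5 × 222.4 / 1000 = 1.112
Cohort 2:
  Sum of ASFRs = 209.5 + 218.8 + 184.2 + 110.7 + 44.1 + 10.3 + 2.2 = 779.8
  TFR = 5 × 779.8 / 1000 = 3.899
Difference = 1.112 − 3.899 = -2.787

-2.787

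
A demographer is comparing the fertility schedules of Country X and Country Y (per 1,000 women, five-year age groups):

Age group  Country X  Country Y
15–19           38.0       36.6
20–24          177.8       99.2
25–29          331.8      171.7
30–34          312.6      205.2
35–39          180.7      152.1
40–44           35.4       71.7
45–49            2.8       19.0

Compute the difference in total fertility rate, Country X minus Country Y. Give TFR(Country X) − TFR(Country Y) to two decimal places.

Country X:
  Sum of ASFRs = 38.0 + 177.8 + 331.8 + 312.6 + 180.7 + 35.4 + 2.8 = 1079.1
  TFR = 5 × 1079.1 / 1000 = 5.3955
Country Y:
  Sum of ASFRs = 36.6 + 99.2 + 171.7 + 205.2 + 152.1 + 71.7 + 19.0 = 755.5
  TFR = 5 × 755.5 / 1000 = 3.7775
Difference = 5.3955 − 3.7775 = 1.618

1.62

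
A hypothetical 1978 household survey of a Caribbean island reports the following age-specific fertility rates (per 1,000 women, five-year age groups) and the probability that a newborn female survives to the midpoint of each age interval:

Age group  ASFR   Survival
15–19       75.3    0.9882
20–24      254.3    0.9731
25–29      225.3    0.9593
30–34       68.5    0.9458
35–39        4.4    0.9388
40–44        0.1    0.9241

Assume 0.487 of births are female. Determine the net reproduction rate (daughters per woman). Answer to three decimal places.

1.478

Proportion female at birth = 0.487.
Each age group contributes 5 × ASFR × survival:
  15–19: 5 × 75.3/1000 × 0.9882 = 0.37206
  20–24: 5 × 254.3/1000 × 0.9731 = 1.23730
  25–29: 5 × 225.3/1000 × 0.9593 = 1.08065
  30–34: 5 × 68.5/1000 × 0.9458 = 0.32394
  35–39: 5 × 4.4/1000 × 0.9388 = 0.02065
  40–44: 5 × 0.1/1000 × 0.9241 = 0.00046
Sum = 3.03506
NRR = 0.487 × 3.03506 = 1.47807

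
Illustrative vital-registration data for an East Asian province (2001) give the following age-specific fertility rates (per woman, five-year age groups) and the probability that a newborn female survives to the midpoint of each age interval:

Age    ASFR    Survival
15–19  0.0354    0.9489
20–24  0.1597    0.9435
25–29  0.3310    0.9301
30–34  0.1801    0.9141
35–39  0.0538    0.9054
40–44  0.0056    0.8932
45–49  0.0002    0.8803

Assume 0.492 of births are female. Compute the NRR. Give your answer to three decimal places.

1.748

Proportion female at birth = 0.492.
Survival-weighted fertility by age (5·fₓ·Sₓ):
  15–19: 5 × 0.0354 × 0.9489 = 0.16796
  20–24: 5 × 0.1597 × 0.9435 = 0.75338
  25–29: 5 × 0.3310 × 0.9301 = 1.53932
  30–34: 5 × 0.1801 × 0.9141 = 0.82315
  35–39: 5 × 0.0538 × 0.9054 = 0.24355
  40–44: 5 × 0.0056 × 0.8932 = 0.02501
  45–49: 5 × 0.0002 × 0.8803 = 0.00088
Sum = 3.55325
NRR = 0.492 × 3.55325 = 1.74820
An NRR exceeding 1 indicates intrinsic growth under these rates.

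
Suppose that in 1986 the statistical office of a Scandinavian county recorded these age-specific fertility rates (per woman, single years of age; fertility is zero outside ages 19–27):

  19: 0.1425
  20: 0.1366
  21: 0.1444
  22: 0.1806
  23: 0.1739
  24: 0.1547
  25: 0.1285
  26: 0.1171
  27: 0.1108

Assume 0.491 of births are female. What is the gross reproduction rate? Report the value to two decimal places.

0.63

Proportion female at birth = 0.491.
Sum of ASFRs = 0.1425 + 0.1366 + 0.1444 + 0.1806 + 0.1739 + 0.1547 + 0.1285 + 0.1171 + 0.1108 = 1.2891
TFR = 1.2891
GRR = 0.491 × 1.2891 = 0.63295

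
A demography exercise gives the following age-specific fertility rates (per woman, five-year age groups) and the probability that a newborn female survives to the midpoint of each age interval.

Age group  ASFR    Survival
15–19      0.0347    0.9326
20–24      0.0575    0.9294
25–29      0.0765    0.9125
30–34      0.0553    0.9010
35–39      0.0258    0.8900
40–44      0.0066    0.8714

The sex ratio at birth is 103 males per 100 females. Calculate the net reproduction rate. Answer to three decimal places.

0.577

Proportion female at birth = 100 / (100 + 103) = 0.49261.
Survival-weighted fertility by age (5·fₓ·Sₓ):
  15–19: 5 × 0.0347 × 0.9326 = 0.16181
  20–24: 5 × 0.0575 × 0.9294 = 0.26720
  25–29: 5 × 0.0765 × 0.9125 = 0.34903
  30–34: 5 × 0.0553 × 0.9010 = 0.24913
  35–39: 5 × 0.0258 × 0.8900 = 0.11481
  40–44: 5 × 0.0066 × 0.8714 = 0.02876
Sum = 1.17074
NRR = 0.49261 × 1.17074 = 0.57672
An NRR under 1 implies long-run decline under these rates.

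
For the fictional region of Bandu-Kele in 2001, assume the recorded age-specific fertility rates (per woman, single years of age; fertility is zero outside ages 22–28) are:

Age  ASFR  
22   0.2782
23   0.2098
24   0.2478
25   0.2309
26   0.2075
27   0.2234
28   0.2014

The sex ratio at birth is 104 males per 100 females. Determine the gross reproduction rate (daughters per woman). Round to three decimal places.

Proportion female at birth = 100 / (100 + 104) = 0.49020.
Sum of ASFRs = 0.2782 + 0.2098 + 0.2478 + 0.2309 + 0.2075 + 0.2234 + 0.2014 = 1.5990
TFR = 1.599
GRR = 0.49020 × 1.599 = 0.78383

0.784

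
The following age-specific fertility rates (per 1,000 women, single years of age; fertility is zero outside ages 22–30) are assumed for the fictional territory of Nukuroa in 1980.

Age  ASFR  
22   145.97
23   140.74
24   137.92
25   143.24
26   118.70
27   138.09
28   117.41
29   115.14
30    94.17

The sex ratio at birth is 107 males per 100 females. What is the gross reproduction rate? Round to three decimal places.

Proportion female at birth = 100 / (100 + 107) = 0.48309.
Sum of ASFRs = 145.97 + 140.74 + 137.92 + 143.24 + 118.70 + 138.09 + 117.41 + 115.14 + 94.17 = 1151.38
TFR = 1151.38 / 1000 = 1.15138
GRR = 0.48309 × 1.15138 = 0.55622

0.556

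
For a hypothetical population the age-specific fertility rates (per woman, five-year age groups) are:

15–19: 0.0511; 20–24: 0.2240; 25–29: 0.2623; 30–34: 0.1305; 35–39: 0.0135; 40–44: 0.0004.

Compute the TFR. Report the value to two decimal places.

Sum of ASFRs = 0.0511 + 0.2240 + 0.2623 + 0.1305 + 0.0135 + 0.0004 = 0.6818
TFR = 5 × 0.6818 = 3.409

3.41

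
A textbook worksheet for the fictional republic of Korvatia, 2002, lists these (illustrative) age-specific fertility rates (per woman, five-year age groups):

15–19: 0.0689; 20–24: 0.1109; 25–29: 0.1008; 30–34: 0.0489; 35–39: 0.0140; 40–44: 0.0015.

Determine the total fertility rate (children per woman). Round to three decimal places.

Sum of ASFRs = 0.0689 + 0.1109 + 0.1008 + 0.0489 + 0.0140 + 0.0015 = 0.3450
TFR = 5 × 0.3450 = 1.725

1.725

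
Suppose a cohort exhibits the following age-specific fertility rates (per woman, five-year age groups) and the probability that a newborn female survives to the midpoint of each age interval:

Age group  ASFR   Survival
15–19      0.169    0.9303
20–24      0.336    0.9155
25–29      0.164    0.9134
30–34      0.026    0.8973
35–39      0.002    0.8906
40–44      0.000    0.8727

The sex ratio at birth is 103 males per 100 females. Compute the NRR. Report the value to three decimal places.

Proportion female at birth = 100 / (100 + 103) = 0.49261.
Each age group contributes 5 × ASFR × survival:
  15–19: 5 × 0.169 × 0.9303 = 0.78610
  20–24: 5 × 0.336 × 0.9155 = 1.53804
  25–29: 5 × 0.164 × 0.9134 = 0.74899
  30–34: 5 × 0.026 × 0.8973 = 0.11665
  35–39: 5 × 0.002 × 0.8906 = 0.00891
  40–44: 5 × 0.000 × 0.8727 = 0.00000
Sum = 3.19869
NRR = 0.49261 × 3.19869 = 1.57571

1.576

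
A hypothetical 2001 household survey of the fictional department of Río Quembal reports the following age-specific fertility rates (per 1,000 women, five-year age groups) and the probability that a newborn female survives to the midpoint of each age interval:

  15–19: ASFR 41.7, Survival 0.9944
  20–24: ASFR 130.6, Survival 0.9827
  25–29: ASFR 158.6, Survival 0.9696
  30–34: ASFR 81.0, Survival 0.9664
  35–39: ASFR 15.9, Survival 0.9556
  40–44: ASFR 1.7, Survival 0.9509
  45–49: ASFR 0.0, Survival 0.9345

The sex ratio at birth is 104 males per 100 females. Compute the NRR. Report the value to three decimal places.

1.026

Proportion female at birth = 100 / (100 + 104) = 0.49020.
Per-age-group product (5 × ASFR × survival probability):
  15–19: 5 × 41.7/1000 × 0.9944 = 0.20733
  20–24: 5 × 130.6/1000 × 0.9827 = 0.64170
  25–29: 5 × 158.6/1000 × 0.9696 = 0.76889
  30–34: 5 × 81.0/1000 × 0.9664 = 0.39139
  35–39: 5 × 15.9/1000 × 0.9556 = 0.07597
  40–44: 5 × 1.7/1000 × 0.9509 = 0.00808
  45–49: 5 × 0.0/1000 × 0.9345 = 0.00000
Sum = 2.09336
NRR = 0.49020 × 2.09336 = 1.02617
An NRR exceeding 1 indicates intrinsic growth under these rates.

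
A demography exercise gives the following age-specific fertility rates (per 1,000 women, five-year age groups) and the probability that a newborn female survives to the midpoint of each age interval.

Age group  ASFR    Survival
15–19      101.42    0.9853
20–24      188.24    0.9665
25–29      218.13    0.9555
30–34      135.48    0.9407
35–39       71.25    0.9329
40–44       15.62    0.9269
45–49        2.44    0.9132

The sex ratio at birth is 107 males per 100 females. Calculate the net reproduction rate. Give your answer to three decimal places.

1.693

Proportion female at birth = 100 / (100 + 107) = 0.48309.
Weighting each age-specific rate by interval width and survival:
  15–19: 5 × 101.42/1000 × 0.9853 = 0.49965
  20–24: 5 × 188.24/1000 × 0.9665 = 0.90967
  25–29: 5 × 218.13/1000 × 0.9555 = 1.04212
  30–34: 5 × 135.48/1000 × 0.9407 = 0.63723
  35–39: 5 × 71.25/1000 × 0.9329 = 0.33235
  40–44: 5 × 15.62/1000 × 0.9269 = 0.07239
  45–49: 5 × 2.44/1000 × 0.9132 = 0.01114
Sum = 3.50455
NRR = 0.48309 × 3.50455 = 1.69301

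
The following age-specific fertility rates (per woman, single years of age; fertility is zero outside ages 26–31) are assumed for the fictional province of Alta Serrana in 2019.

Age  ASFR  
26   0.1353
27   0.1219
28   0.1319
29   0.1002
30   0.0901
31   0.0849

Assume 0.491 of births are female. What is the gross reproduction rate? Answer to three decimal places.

Proportion female at birth = 0.491.
Sum of ASFRs = 0.1353 + 0.1219 + 0.1319 + 0.1002 + 0.0901 + 0.0849 = 0.6643
TFR = 0.6643
GRR = 0.491 × 0.6643 = 0.32617

0.326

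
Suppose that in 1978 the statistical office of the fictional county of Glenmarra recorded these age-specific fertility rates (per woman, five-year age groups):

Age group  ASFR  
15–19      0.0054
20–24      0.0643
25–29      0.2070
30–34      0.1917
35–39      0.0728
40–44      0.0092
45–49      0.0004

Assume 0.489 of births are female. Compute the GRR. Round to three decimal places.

Proportion female at birth = 0.489.
Sum of ASFRs = 0.0054 + 0.0643 + 0.2070 + 0.1917 + 0.0728 + 0.0092 + 0.0004 = 0.5508
TFR = 5 × 0.5508 = 2.754
GRR = 0.489 × 2.754 = 1.34671

1.347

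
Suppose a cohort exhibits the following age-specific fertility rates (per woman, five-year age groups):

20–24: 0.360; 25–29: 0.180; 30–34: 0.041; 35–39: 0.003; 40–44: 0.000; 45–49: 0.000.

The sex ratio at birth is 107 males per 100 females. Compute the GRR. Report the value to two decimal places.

Proportion female at birth = 100 / (100 + 107) = 0.48309.
Sum of ASFRs = 0.360 + 0.180 + 0.041 + 0.003 + 0.000 + 0.000 = 0.584
TFR = 5 × 0.584 = 2.92
GRR = 0.48309 × 2.92 = 1.41062

1.41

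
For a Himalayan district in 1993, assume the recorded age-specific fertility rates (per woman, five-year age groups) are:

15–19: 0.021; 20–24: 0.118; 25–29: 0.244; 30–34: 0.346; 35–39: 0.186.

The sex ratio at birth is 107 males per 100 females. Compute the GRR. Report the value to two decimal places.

2.21

Proportion female at birth = 100 / (100 + 107) = 0.48309.
Sum of ASFRs = 0.021 + 0.118 + 0.244 + 0.346 + 0.186 = 0.915
TFR = 5 × 0.915 = 4.575
GRR = 0.48309 × 4.575 = 2.21014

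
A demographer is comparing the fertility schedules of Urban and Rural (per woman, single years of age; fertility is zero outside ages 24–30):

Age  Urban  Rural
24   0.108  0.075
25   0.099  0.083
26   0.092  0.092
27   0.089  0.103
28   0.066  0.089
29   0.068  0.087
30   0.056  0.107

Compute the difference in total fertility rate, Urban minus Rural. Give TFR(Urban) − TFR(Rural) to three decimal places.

Urban:
  Sum of ASFRs = 0.108 + 0.099 + 0.092 + 0.089 + 0.066 + 0.068 + 0.056 = 0.578
  TFR = 0.578
Rural:
  Sum of ASFRs = 0.075 + 0.083 + 0.092 + 0.103 + 0.089 + 0.087 + 0.107 = 0.636
  TFR = 0.636
Difference = 0.578 − 0.636 = -0.058

-0.058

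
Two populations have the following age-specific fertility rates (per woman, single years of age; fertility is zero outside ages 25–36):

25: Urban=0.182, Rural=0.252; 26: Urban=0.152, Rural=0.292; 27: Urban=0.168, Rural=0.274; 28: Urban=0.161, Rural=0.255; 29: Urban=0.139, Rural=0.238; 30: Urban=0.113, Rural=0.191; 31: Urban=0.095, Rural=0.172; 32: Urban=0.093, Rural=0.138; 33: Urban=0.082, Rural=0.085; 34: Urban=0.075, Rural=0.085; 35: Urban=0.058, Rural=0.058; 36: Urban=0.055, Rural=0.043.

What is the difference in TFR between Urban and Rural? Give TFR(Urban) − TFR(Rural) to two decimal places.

Urban:
  Sum of ASFRs = 0.182 + 0.152 + 0.168 + 0.161 + 0.139 + 0.113 + 0.095 + 0.093 + 0.082 + 0.075 + 0.058 + 0.055 = 1.373
  TFR = 1.373
Rural:
  Sum of ASFRs = 0.252 + 0.292 + 0.274 + 0.255 + 0.238 + 0.191 + 0.172 + 0.138 + 0.085 + 0.085 + 0.058 + 0.043 = 2.083
  TFR = 2.083
Difference = 1.373 − 2.083 = -0.71

-0.71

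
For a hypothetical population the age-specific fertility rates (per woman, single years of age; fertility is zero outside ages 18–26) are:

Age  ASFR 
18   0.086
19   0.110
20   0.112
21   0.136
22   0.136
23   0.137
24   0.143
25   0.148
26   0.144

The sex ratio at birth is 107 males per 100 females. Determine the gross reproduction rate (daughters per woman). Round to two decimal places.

0.56

Proportion female at birth = 100 / (100 + 107) = 0.48309.
Sum of ASFRs = 0.086 + 0.110 + 0.112 + 0.136 + 0.136 + 0.137 + 0.143 + 0.148 + 0.144 = 1.152
TFR = 1.152
GRR = 0.48309 × 1.152 = 0.55652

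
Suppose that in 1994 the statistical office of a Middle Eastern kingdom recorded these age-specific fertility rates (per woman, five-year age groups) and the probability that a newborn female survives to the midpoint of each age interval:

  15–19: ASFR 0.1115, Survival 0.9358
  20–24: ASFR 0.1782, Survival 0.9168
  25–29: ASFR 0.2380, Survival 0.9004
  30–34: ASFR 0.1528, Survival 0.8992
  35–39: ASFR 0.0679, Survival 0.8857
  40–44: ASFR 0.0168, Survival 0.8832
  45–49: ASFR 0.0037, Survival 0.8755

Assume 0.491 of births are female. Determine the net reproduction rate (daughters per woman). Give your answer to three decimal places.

1.713

Proportion female at birth = 0.491.
Weighting each age-specific rate by interval width and survival:
  15–19: 5 × 0.1115 × 0.9358 = 0.52171
  20–24: 5 × 0.1782 × 0.9168 = 0.81687
  25–29: 5 × 0.2380 × 0.9004 = 1.07148
  30–34: 5 × 0.1528 × 0.8992 = 0.68699
  35–39: 5 × 0.0679 × 0.8857 = 0.30070
  40–44: 5 × 0.0168 × 0.8832 = 0.07419
  45–49: 5 × 0.0037 × 0.8755 = 0.01620
Sum = 3.48814
NRR = 0.491 × 3.48814 = 1.71268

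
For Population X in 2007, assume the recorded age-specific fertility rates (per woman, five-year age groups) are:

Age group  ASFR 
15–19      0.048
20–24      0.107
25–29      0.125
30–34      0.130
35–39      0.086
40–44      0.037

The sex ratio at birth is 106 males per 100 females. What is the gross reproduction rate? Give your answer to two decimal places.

Proportion female at birth = 100 / (100 + 106) = 0.48544.
Sum of ASFRs = 0.048 + 0.107 + 0.125 + 0.130 + 0.086 + 0.037 = 0.533
TFR = 5 × 0.533 = 2.665
GRR = 0.48544 × 2.665 = 1.29370

1.29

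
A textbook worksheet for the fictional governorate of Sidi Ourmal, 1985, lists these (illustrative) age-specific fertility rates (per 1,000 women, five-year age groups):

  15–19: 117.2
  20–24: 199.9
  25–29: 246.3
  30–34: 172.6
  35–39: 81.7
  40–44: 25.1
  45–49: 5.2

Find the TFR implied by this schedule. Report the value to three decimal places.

4.240

Sum of ASFRs = 117.2 + 199.9 + 246.3 + 172.6 + 81.7 + 25.1 + 5.2 = 848.0
TFR = 5 × 848.0 / 1000 = 4.24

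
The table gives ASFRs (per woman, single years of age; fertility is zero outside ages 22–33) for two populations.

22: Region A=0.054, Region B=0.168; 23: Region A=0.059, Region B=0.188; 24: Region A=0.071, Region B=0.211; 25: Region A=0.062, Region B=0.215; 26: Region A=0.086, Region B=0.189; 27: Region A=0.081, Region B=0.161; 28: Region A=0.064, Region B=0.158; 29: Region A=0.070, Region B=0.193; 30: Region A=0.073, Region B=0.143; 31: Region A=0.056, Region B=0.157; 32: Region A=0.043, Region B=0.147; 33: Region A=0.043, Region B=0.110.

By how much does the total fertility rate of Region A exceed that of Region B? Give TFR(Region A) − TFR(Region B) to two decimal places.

-1.28

Region A:
  Sum of ASFRs = 0.054 + 0.059 + 0.071 + 0.062 + 0.086 + 0.081 + 0.064 + 0.070 + 0.073 + 0.056 + 0.043 + 0.043 = 0.762
  TFR = 0.762
Region B:
  Sum of ASFRs = 0.168 + 0.188 + 0.211 + 0.215 + 0.189 + 0.161 + 0.158 + 0.193 + 0.143 + 0.157 + 0.147 + 0.110 = 2.040
  TFR = 2.04
Difference = 0.762 − 2.04 = -1.278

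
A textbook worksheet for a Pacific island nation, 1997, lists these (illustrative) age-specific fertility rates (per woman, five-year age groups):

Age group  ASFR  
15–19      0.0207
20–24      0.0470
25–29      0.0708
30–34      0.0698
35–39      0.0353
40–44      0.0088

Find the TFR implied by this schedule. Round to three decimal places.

1.262

Sum of ASFRs = 0.0207 + 0.0470 + 0.0708 + 0.0698 + 0.0353 + 0.0088 = 0.2524
TFR = 5 × 0.2524 = 1.262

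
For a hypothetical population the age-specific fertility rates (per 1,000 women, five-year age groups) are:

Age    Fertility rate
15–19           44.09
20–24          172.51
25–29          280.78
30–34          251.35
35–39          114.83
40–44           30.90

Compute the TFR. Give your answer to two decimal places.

4.47

Sum of ASFRs = 44.09 + 172.51 + 280.78 + 251.35 + 114.83 + 30.90 = 894.46
TFR = 5 × 894.46 / 1000 = 4.4723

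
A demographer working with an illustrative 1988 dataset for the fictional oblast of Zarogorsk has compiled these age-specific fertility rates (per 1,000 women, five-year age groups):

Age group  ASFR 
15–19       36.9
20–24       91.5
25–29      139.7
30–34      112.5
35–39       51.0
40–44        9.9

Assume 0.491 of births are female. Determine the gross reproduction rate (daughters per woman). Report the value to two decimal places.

1.08

Proportion female at birth = 0.491.
Sum of ASFRs = 36.9 + 91.5 + 139.7 + 112.5 + 51.0 + 9.9 = 441.5
TFR = 5 × 441.5 / 1000 = 2.2075
GRR = 0.491 × 2.2075 = 1.08388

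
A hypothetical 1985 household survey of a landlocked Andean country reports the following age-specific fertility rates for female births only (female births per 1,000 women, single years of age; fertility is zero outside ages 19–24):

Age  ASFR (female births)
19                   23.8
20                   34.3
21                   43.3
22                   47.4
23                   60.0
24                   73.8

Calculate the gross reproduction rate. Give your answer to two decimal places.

Sum of female ASFRs = 23.8 + 34.3 + 43.3 + 47.4 + 60.0 + 73.8 = 282.6
GRR = 282.6 / 1000 = 0.2826

0.28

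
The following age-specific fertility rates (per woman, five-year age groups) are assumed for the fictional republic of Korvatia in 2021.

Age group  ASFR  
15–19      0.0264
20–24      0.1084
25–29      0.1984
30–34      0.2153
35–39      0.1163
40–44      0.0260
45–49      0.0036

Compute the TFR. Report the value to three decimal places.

Sum of ASFRs = 0.0264 + 0.1084 + 0.1984 + 0.2153 + 0.1163 + 0.0260 + 0.0036 = 0.6944
TFR = 5 × 0.6944 = 3.472

3.472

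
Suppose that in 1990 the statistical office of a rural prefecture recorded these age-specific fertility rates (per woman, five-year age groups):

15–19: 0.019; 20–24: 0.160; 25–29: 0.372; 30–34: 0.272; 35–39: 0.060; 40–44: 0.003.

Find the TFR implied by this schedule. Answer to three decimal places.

Sum of ASFRs = 0.019 + 0.160 + 0.372 + 0.272 + 0.060 + 0.003 = 0.886
TFR = 5 × 0.886 = 4.43

4.430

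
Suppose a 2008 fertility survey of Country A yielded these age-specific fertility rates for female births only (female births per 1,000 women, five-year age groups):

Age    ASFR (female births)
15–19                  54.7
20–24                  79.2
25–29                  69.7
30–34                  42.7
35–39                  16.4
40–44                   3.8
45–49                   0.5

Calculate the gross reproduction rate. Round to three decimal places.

1.335

Sum of female ASFRs = 54.7 + 79.2 + 69.7 + 42.7 + 16.4 + 3.8 + 0.5 = 267.0
GRR = 5 × 267.0 / 1000 = 1.335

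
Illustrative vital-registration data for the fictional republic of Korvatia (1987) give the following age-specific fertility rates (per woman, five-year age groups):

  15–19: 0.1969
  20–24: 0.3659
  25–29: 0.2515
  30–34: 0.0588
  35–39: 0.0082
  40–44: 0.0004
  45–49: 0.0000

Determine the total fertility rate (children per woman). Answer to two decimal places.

Sum of ASFRs = 0.1969 + 0.3659 + 0.2515 + 0.0588 + 0.0082 + 0.0004 + 0.0000 = 0.8817
TFR = 5 × 0.8817 = 4.4085

4.41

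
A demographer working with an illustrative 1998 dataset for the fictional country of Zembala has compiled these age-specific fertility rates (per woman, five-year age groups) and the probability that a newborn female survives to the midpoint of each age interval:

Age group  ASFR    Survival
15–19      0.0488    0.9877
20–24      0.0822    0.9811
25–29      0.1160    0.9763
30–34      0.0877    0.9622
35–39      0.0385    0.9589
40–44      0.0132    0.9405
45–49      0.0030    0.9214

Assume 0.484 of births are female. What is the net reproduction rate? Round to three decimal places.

0.916

Proportion female at birth = 0.484.
Each age group contributes 5 × ASFR × survival:
  15–19: 5 × 0.0488 × 0.9877 = 0.24100
  20–24: 5 × 0.0822 × 0.9811 = 0.40323
  25–29: 5 × 0.1160 × 0.9763 = 0.56625
  30–34: 5 × 0.0877 × 0.9622 = 0.42192
  35–39: 5 × 0.0385 × 0.9589 = 0.18459
  40–44: 5 × 0.0132 × 0.9405 = 0.06207
  45–49: 5 × 0.0030 × 0.9214 = 0.01382
Sum = 1.89288
NRR = 0.484 × 1.89288 = 0.91615
With NRR below 1 the population is below replacement fertility.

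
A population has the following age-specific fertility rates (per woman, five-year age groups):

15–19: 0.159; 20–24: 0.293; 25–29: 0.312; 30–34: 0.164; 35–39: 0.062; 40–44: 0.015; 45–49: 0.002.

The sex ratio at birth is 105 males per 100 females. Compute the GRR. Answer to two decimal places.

Proportion female at birth = 100 / (100 + 105) = 0.48780.
Sum of ASFRs = 0.159 + 0.293 + 0.312 + 0.164 + 0.062 + 0.015 + 0.002 = 1.007
TFR = 5 × 1.007 = 5.035
GRR = 0.48780 × 5.035 = 2.45607

2.46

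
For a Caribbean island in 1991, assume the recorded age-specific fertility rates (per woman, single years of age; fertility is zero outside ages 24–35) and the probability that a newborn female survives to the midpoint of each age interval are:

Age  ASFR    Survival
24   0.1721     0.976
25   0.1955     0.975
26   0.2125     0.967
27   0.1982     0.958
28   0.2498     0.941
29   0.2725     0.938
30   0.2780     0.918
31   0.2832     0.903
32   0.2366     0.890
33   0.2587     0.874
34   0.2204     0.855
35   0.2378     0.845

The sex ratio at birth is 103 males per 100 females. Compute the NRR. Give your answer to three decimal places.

1.272

Proportion female at birth = 100 / (100 + 103) = 0.49261.
Survival-weighted fertility by age (1·fₓ·Sₓ):
  24: 1 × 0.1721 × 0.976 = 0.16797
  25: 1 × 0.1955 × 0.975 = 0.19061
  26: 1 × 0.2125 × 0.967 = 0.20549
  27: 1 × 0.1982 × 0.958 = 0.18988
  28: 1 × 0.2498 × 0.941 = 0.23506
  29: 1 × 0.2725 × 0.938 = 0.25561
  30: 1 × 0.2780 × 0.918 = 0.25520
  31: 1 × 0.2832 × 0.903 = 0.25573
  32: 1 × 0.2366 × 0.890 = 0.21057
  33: 1 × 0.2587 × 0.874 = 0.22610
  34: 1 × 0.2204 × 0.855 = 0.18844
  35: 1 × 0.2378 × 0.845 = 0.20094
Sum = 2.58160
NRR = 0.49261 × 2.58160 = 1.27172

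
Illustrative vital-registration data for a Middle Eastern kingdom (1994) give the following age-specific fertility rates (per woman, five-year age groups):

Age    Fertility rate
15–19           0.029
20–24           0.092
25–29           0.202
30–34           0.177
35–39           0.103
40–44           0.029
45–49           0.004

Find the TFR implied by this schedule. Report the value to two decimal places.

3.18

Sum of ASFRs = 0.029 + 0.092 + 0.202 + 0.177 + 0.103 + 0.029 + 0.004 = 0.636
TFR = 5 × 0.636 = 3.18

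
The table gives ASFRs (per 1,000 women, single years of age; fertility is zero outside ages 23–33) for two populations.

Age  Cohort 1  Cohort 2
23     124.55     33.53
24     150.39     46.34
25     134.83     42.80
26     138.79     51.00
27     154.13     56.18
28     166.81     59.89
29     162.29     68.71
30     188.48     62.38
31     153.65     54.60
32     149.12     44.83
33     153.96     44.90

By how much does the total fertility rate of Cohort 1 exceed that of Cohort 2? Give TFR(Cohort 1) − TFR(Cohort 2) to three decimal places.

1.112

Cohort 1:
  Sum of ASFRs = 124.55 + 150.39 + 134.83 + 138.79 + 154.13 + 166.81 + 162.29 + 188.48 + 153.65 + 149.12 + 153.96 = 1677.00
  TFR = 1677.00 / 1000 = 1.677
Cohort 2:
  Sum of ASFRs = 33.53 + 46.34 + 42.80 + 51.00 + 56.18 + 59.89 + 68.71 + 62.38 + 54.60 + 44.83 + 44.90 = 565.16
  TFR = 565.16 / 1000 = 0.56516
Difference = 1.677 − 0.56516 = 1.11184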